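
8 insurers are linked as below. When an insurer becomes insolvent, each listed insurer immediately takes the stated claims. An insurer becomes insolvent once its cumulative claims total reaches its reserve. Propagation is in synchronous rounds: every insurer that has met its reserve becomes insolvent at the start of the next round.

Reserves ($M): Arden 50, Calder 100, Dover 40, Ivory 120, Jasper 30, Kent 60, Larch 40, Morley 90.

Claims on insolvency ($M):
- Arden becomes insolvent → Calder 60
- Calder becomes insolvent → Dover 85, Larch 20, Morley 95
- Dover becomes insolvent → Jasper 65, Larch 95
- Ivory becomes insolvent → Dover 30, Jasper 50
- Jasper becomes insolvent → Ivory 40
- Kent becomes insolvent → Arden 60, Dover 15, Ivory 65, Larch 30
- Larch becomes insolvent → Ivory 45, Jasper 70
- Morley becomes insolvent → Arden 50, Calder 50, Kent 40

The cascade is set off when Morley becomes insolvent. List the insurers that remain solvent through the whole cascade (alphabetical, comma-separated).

Round 1 — Morley becomes insolvent (initial).
  Arden: +50 → 50 ≥ 50
  Calder: +50 → 50 < 100
  Kent: +40 → 40 < 60
Round 2 — Arden becomes insolvent.
  Calder: +60 → 110 ≥ 100
Round 3 — Calder becomes insolvent.
  Dover: +85 → 85 ≥ 40
  Larch: +20 → 20 < 40
Round 4 — Dover becomes insolvent.
  Jasper: +65 → 65 ≥ 30
  Larch: +95 → 115 ≥ 40
Round 5 — Jasper, Larch become insolvent.
  Ivory: +40+45 → 85 < 120
No further insolvencies.

Ivory, Kent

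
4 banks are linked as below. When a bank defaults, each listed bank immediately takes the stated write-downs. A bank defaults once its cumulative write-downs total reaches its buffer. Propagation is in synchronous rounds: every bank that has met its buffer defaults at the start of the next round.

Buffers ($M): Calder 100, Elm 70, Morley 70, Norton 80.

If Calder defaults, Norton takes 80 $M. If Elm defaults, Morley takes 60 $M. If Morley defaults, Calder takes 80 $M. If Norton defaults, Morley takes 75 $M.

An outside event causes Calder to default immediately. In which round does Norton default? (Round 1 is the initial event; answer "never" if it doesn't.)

2

Round 1 — Calder defaults (initial).
  Norton: +80 → 80 ≥ 80
Round 2 — Norton defaults.
  Morley: +75 → 75 ≥ 70
Round 3 — Morley defaults.
No further defaults.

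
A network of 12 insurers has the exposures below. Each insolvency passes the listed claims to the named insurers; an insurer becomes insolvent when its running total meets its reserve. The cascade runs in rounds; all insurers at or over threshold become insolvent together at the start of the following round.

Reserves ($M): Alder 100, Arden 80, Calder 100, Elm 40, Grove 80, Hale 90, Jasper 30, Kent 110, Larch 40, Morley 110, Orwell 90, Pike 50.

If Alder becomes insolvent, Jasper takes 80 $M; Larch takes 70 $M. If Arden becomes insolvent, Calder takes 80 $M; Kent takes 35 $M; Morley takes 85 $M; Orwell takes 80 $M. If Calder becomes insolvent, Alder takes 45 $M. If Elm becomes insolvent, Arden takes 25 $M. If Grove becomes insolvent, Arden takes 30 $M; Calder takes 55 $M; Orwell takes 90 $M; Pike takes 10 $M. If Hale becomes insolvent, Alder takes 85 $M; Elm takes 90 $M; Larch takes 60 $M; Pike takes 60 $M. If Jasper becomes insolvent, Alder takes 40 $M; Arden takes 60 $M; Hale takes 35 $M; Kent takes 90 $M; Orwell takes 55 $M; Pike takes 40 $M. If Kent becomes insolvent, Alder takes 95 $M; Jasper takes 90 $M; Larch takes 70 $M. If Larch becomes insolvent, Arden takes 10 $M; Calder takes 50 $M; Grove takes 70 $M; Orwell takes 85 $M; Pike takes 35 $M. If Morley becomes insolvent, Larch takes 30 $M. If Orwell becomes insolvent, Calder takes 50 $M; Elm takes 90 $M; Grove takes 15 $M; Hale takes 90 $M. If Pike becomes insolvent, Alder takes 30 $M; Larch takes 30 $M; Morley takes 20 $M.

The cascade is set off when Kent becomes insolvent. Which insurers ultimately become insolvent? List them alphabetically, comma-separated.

Alder, Arden, Calder, Elm, Grove, Hale, Jasper, Kent, Larch, Orwell, Pike

Round 1 — Kent becomes insolvent (initial).
  Alder: +95 → 95 < 100
  Jasper: +90 → 90 ≥ 30
  Larch: +70 → 70 ≥ 40
Round 2 — Jasper, Larch become insolvent.
  Alder: +40 → 135 ≥ 100
  Arden: +60+10 → 70 < 80
  Calder: +50 → 50 < 100
  Grove: +70 → 70 < 80
  Hale: +35 → 35 < 90
  Orwell: +55+85 → 140 ≥ 90
  Pike: +40+35 → 75 ≥ 50
Round 3 — Alder, Orwell, Pike become insolvent.
  Calder: +50 → 100 ≥ 100
  Elm: +90 → 90 ≥ 40
  Grove: +15 → 85 ≥ 80
  Hale: +90 → 125 ≥ 90
  Morley: +20 → 20 < 110
Round 4 — Calder, Elm, Grove, Hale become insolvent.
  Arden: +25+30 → 125 ≥ 80
Round 5 — Arden becomes insolvent.
  Morley: +85 → 105 < 110
No further insolvencies.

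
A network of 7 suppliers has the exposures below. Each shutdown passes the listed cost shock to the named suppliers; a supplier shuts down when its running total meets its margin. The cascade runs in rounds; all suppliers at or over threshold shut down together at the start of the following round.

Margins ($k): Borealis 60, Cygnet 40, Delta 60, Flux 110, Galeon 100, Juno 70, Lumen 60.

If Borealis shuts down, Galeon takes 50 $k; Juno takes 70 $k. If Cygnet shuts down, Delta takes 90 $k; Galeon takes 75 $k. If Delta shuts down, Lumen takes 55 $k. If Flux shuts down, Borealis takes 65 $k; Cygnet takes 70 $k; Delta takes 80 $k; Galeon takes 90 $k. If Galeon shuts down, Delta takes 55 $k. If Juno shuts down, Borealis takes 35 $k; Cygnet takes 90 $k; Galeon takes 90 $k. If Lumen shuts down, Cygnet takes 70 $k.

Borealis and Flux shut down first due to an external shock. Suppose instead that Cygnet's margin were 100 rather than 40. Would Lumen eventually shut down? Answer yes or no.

no

With Cygnet's margin at 100:
Round 1 — Borealis, Flux shut down (initial).
  Cygnet: +70 → 70 < 100
  Delta: +80 → 80 ≥ 60
  Galeon: +50+90 → 140 ≥ 100
  Juno: +70 → 70 ≥ 70
Round 2 — Delta, Galeon, Juno shut down.
  Cygnet: +90 → 160 ≥ 100
  Lumen: +55 → 55 < 60
Round 3 — Cygnet shuts down.
No further shutdowns.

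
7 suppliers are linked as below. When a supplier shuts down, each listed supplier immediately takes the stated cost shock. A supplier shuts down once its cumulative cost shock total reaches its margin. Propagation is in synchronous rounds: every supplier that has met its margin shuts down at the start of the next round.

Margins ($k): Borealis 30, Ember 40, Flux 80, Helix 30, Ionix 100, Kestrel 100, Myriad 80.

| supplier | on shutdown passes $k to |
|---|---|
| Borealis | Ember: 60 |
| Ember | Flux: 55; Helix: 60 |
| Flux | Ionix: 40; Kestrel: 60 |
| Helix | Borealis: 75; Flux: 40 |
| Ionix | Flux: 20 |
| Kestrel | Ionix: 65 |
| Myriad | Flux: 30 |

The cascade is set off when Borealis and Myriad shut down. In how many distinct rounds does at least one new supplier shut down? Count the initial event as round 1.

3

Round 1 — Borealis, Myriad shut down (initial).
  Ember: +60 → 60 ≥ 40
  Flux: +30 → 30 < 80
Round 2 — Ember shuts down.
  Flux: +55 → 85 ≥ 80
  Helix: +60 → 60 ≥ 30
Round 3 — Flux, Helix shut down.
  Ionix: +40 → 40 < 100
  Kestrel: +60 → 60 < 100
No further shutdowns.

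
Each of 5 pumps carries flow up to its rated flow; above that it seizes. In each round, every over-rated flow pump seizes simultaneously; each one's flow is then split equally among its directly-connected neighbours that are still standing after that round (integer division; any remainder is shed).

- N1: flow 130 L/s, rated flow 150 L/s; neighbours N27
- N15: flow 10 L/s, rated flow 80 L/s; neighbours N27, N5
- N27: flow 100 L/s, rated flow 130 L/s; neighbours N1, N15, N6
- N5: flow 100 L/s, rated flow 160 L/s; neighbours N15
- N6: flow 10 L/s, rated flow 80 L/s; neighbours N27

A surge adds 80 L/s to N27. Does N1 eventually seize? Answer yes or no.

yes

Round 1 — N27 at 180 > 130. N27 seizes.
  N27 sheds 180 L/s to N1, N15, N6: 60 each.
    N1: 130+60 = 190 > 150
    N15: 10+60 = 70 ≤ 80
    N6: 10+60 = 70 ≤ 80
Round 2 — N1 seizes.
  N1 sheds 190 L/s: no online neighbours, lost.
No further seizures.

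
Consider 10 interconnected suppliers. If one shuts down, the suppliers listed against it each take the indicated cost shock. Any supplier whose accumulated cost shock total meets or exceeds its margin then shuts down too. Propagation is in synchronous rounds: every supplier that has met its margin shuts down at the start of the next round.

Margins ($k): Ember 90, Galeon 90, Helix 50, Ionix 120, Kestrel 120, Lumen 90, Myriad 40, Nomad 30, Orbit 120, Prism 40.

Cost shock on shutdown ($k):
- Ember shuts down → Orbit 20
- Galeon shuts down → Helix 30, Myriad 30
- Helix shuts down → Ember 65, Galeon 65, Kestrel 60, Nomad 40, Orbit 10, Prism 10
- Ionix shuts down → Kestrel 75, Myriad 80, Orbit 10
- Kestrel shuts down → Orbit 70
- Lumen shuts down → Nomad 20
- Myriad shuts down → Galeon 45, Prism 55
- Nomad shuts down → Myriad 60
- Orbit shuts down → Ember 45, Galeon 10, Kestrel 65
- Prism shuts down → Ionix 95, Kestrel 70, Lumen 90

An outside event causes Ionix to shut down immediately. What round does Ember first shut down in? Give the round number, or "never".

Round 1 — Ionix shuts down (initial).
  Kestrel: +75 → 75 < 120
  Myriad: +80 → 80 ≥ 40
  Orbit: +10 → 10 < 120
Round 2 — Myriad shuts down.
  Galeon: +45 → 45 < 90
  Prism: +55 → 55 ≥ 40
Round 3 — Prism shuts down.
  Kestrel: +70 → 145 ≥ 120
  Lumen: +90 → 90 ≥ 90
Round 4 — Kestrel, Lumen shut down.
  Nomad: +20 → 20 < 30
  Orbit: +70 → 80 < 120
No further shutdowns.

never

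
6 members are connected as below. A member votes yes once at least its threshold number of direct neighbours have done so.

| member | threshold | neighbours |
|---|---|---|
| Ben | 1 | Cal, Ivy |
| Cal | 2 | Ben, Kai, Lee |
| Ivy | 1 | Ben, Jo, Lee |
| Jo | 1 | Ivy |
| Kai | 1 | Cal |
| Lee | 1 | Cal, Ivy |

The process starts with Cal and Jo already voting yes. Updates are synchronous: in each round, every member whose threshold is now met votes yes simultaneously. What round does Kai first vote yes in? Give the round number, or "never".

2

Round 1 — Cal, Jo vote yes (initial).
Round 2 — checking thresholds:
  Ben: 1 of 2 neighbours ≥ 1, votes yes.
  Ivy: 1 of 3 neighbours ≥ 1, votes yes.
  Kai: 1 of 1 neighbours ≥ 1, votes yes.
  Lee: 1 of 2 neighbours ≥ 1, votes yes.
Round 3 — no new yes votes; cascade stops.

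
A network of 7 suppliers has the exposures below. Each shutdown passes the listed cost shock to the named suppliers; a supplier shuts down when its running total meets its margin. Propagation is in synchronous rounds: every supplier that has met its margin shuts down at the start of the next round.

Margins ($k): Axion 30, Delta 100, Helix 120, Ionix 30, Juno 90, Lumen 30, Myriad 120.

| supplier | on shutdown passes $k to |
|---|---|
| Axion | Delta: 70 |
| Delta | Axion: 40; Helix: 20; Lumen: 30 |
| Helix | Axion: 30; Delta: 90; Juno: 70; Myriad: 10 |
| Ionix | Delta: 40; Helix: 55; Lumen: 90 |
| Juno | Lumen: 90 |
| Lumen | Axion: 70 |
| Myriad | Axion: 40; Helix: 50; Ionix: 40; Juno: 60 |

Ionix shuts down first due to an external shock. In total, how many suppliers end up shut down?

4

Round 1 — Ionix shuts down (initial).
  Delta: +40 → 40 < 100
  Helix: +55 → 55 < 120
  Lumen: +90 → 90 ≥ 30
Round 2 — Lumen shuts down.
  Axion: +70 → 70 ≥ 30
Round 3 — Axion shuts down.
  Delta: +70 → 110 ≥ 100
Round 4 — Delta shuts down.
  Helix: +20 → 75 < 120
No further shutdowns.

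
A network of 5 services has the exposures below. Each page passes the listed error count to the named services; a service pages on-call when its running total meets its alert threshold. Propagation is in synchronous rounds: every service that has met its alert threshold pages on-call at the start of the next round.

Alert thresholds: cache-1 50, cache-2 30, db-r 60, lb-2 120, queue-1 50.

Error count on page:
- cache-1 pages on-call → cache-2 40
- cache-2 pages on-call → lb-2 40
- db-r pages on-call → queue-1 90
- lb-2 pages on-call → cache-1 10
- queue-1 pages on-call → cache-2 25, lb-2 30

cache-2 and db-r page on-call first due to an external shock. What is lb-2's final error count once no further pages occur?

70

Round 1 — cache-2, db-r page on-call (initial).
  lb-2: +40 → 40 < 120
  queue-1: +90 → 90 ≥ 50
Round 2 — queue-1 pages on-call.
  lb-2: +30 → 70 < 120
No further pages.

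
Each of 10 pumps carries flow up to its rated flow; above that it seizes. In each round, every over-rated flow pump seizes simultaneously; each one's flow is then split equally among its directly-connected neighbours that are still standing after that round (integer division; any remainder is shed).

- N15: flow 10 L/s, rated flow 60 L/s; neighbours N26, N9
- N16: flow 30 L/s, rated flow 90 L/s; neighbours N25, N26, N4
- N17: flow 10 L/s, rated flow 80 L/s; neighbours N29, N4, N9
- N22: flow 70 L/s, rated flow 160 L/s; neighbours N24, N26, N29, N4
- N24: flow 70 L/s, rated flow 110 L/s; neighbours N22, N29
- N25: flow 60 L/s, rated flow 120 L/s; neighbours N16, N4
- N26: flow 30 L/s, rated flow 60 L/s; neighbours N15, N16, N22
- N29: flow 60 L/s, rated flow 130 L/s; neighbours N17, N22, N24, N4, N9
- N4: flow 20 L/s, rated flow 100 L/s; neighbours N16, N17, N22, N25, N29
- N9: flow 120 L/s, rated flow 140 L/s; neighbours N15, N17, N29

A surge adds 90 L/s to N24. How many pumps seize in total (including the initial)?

Round 1 — N24 at 160 > 110. N24 seizes.
  N24 sheds 160 L/s to N22, N29: 80 each.
    N22: 70+80 = 150 ≤ 160
    N29: 60+80 = 140 > 130
Round 2 — N29 seizes.
  N29 sheds 140 L/s to N17, N22, N4, N9: 35 each.
    N17: 10+35 = 45 ≤ 80
    N22: 150+35 = 185 > 160
    N4: 20+35 = 55 ≤ 100
    N9: 120+35 = 155 > 140
Round 3 — N22, N9 seize.
  N22 sheds 185 L/s to N26, N4: 92 each (1 lost).
    N26: 30+92 = 122 > 60
    N4: 55+92 = 147 > 100
  N9 sheds 155 L/s to N15, N17: 77 each (1 lost).
    N15: 10+77 = 87 > 60
    N17: 45+77 = 122 > 80
Round 4 — N15, N17, N26, N4 seize.
  N15 sheds 87 L/s: no online neighbours, lost.
  N17 sheds 122 L/s: no online neighbours, lost.
  N26 sheds 122 L/s to N16: 122 each.
    N16: 30+122 = 152 > 90
  N4 sheds 147 L/s to N16, N25: 73 each (1 lost).
    N16: 152+73 = 225 > 90
    N25: 60+73 = 133 > 120
Round 5 — N16, N25 seize.
  N16 sheds 225 L/s: no online neighbours, lost.
  N25 sheds 133 L/s: no online neighbours, lost.
No further seizures.

10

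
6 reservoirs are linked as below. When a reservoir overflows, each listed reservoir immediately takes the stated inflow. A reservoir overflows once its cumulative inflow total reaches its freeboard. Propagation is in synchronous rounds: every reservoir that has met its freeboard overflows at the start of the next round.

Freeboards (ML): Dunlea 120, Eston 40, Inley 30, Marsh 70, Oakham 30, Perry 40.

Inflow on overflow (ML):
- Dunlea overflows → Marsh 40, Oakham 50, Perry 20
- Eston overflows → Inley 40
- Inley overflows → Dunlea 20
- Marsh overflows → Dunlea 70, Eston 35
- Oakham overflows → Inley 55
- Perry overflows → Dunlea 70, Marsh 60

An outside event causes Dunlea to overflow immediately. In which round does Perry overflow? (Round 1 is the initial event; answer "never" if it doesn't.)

never

Round 1 — Dunlea overflows (initial).
  Marsh: +40 → 40 < 70
  Oakham: +50 → 50 ≥ 30
  Perry: +20 → 20 < 40
Round 2 — Oakham overflows.
  Inley: +55 → 55 ≥ 30
Round 3 — Inley overflows.
No further overflows.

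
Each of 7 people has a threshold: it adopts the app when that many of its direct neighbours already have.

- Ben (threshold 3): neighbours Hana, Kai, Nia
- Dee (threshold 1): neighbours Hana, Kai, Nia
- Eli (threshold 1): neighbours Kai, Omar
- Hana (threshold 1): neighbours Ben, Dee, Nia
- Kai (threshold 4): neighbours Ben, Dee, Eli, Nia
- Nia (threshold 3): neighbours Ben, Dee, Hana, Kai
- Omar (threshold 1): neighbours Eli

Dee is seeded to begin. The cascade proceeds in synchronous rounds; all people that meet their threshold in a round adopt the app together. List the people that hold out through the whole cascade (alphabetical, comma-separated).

Ben, Eli, Kai, Nia, Omar

Round 1 — Dee adopts the app (initial).
Round 2 — checking thresholds:
  Hana: 1 of 3 neighbours ≥ 1, adopts the app.
  Kai: 1 of 4 neighbours < 4, not yet.
  Nia: 1 of 4 neighbours < 3, not yet.
Round 3 — no new adoptions; cascade stops.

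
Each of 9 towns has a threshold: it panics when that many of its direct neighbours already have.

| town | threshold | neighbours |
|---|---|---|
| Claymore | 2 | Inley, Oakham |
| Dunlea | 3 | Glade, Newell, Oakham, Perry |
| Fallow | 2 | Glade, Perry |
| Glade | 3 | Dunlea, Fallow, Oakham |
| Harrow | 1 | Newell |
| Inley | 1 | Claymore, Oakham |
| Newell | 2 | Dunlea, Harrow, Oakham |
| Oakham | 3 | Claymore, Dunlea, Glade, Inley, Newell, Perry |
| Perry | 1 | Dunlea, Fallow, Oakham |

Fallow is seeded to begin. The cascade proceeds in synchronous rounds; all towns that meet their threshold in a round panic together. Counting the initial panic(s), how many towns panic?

2

Round 1 — Fallow panics (initial).
Round 2 — checking thresholds:
  Glade: 1 of 3 neighbours < 3, holds.
  Perry: 1 of 3 neighbours ≥ 1, panics.
Round 3 — no new panics; cascade stops.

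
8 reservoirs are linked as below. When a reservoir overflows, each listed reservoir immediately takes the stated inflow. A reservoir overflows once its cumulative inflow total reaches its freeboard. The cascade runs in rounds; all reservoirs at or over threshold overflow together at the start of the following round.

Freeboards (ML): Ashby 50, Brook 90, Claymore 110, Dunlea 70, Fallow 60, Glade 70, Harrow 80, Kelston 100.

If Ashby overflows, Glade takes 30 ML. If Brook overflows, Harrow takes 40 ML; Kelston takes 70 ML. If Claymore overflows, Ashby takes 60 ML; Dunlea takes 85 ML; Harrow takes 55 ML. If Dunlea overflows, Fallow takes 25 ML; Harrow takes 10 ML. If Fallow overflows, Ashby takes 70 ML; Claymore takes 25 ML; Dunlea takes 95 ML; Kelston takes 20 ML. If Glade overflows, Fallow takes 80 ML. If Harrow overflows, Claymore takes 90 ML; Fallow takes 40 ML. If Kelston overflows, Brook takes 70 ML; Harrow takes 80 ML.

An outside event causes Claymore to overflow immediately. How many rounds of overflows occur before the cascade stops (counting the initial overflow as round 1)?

Round 1 — Claymore overflows (initial).
  Ashby: +60 → 60 ≥ 50
  Dunlea: +85 → 85 ≥ 70
  Harrow: +55 → 55 < 80
Round 2 — Ashby, Dunlea overflow.
  Fallow: +25 → 25 < 60
  Glade: +30 → 30 < 70
  Harrow: +10 → 65 < 80
No further overflows.

2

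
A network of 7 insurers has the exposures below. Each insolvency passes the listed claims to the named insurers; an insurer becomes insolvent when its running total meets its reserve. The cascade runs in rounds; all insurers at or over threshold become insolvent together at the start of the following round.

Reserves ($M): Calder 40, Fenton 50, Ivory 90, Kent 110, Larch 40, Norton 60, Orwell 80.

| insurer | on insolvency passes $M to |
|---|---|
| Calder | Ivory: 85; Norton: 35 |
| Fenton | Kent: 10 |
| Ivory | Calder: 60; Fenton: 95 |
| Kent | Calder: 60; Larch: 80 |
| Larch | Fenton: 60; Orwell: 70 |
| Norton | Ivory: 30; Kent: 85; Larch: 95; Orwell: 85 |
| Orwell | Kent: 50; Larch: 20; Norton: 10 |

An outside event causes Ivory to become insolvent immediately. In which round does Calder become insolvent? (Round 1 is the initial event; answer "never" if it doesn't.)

2

Round 1 — Ivory becomes insolvent (initial).
  Calder: +60 → 60 ≥ 40
  Fenton: +95 → 95 ≥ 50
Round 2 — Calder, Fenton become insolvent.
  Kent: +10 → 10 < 110
  Norton: +35 → 35 < 60
No further insolvencies.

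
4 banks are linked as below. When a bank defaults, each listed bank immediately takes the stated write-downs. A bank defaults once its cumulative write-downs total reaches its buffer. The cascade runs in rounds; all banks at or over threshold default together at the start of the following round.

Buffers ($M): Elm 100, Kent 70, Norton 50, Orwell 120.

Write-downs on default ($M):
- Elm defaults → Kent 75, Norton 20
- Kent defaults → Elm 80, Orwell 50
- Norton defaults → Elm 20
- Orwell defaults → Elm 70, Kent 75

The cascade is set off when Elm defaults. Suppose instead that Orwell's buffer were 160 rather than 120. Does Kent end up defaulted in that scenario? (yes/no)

yes

With Orwell's buffer at 160:
Round 1 — Elm defaults (initial).
  Kent: +75 → 75 ≥ 70
  Norton: +20 → 20 < 50
Round 2 — Kent defaults.
  Orwell: +50 → 50 < 160
No further defaults.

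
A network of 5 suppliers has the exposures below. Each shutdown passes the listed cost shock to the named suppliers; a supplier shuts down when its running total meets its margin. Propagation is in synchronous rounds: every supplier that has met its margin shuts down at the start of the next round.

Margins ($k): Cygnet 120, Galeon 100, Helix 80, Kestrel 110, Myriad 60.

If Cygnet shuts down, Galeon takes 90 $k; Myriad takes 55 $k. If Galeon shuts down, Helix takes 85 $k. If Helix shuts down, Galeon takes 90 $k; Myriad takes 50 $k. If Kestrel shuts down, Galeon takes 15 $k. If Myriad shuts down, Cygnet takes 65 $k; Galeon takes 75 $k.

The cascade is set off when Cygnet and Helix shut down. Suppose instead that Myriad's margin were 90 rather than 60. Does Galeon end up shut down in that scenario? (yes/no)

yes

With Myriad's margin at 90:
Round 1 — Cygnet, Helix shut down (initial).
  Galeon: +90+90 → 180 ≥ 100
  Myriad: +55+50 → 105 ≥ 90
Round 2 — Galeon, Myriad shut down.
No further shutdowns.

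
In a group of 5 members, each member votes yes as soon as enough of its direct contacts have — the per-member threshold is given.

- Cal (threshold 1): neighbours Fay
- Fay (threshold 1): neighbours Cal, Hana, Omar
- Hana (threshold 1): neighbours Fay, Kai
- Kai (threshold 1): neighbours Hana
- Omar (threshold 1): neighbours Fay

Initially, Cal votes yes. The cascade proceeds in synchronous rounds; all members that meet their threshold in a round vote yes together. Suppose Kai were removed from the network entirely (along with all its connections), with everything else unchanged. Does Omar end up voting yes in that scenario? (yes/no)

yes

With Kai removed:
Round 1 — Cal votes yes (initial).
Round 2 — checking thresholds:
  Fay: 1 of 3 neighbours ≥ 1, votes yes.
Round 3 — checking thresholds:
  Hana: 1 of 1 neighbours ≥ 1, votes yes.
  Omar: 1 of 1 neighbours ≥ 1, votes yes.
Round 4 — no new yes votes; cascade stops.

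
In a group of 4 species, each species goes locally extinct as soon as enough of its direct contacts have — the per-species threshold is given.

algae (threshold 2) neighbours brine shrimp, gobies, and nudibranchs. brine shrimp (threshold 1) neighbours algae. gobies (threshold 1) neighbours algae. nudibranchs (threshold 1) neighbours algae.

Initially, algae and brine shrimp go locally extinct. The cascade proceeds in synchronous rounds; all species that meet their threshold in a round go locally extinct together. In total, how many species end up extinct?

4

Round 1 — algae, brine shrimp go locally extinct (initial).
Round 2 — checking thresholds:
  gobies: 1 of 1 neighbours ≥ 1, goes locally extinct.
  nudibranchs: 1 of 1 neighbours ≥ 1, goes locally extinct.
Round 3 — no new extinctions; cascade stops.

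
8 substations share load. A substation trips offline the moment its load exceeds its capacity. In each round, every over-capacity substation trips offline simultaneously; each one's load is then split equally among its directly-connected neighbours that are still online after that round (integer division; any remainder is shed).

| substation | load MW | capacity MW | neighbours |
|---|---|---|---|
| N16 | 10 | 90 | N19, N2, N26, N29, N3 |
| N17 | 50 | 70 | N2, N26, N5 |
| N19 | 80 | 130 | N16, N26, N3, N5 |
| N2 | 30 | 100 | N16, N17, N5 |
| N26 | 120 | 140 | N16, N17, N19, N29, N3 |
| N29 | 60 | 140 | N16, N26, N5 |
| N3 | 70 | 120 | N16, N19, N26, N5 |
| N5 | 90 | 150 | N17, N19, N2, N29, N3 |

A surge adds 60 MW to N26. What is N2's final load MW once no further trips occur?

Round 1 — N26 at 180 > 140. N26 trips offline.
  N26 sheds 180 MW to N16, N17, N19, N29, N3: 36 each.
    N16: 10+36 = 46 ≤ 90
    N17: 50+36 = 86 > 70
    N19: 80+36 = 116 ≤ 130
    N29: 60+36 = 96 ≤ 140
    N3: 70+36 = 106 ≤ 120
Round 2 — N17 trips offline.
  N17 sheds 86 MW to N2, N5: 43 each.
    N2: 30+43 = 73 ≤ 100
    N5: 90+43 = 133 ≤ 150
No further trips.

73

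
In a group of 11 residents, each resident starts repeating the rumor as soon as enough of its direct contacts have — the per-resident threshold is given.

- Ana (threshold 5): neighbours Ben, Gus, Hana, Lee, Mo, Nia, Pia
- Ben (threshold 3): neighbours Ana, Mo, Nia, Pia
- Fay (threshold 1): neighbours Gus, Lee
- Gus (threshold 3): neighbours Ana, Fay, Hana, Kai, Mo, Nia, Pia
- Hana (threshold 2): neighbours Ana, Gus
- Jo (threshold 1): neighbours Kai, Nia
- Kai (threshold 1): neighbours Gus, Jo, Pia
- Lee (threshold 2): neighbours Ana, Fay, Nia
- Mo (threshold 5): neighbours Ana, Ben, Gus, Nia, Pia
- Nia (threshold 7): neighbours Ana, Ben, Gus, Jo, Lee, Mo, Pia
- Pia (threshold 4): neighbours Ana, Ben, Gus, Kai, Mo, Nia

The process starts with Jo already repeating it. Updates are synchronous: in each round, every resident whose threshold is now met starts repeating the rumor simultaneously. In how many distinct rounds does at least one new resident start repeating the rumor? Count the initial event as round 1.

Round 1 — Jo starts repeating the rumor (initial).
Round 2 — checking thresholds:
  Kai: 1 of 3 neighbours ≥ 1, starts repeating the rumor.
  Nia: 1 of 7 neighbours < 7, not yet.
Round 3 — no new spreads; cascade stops.

2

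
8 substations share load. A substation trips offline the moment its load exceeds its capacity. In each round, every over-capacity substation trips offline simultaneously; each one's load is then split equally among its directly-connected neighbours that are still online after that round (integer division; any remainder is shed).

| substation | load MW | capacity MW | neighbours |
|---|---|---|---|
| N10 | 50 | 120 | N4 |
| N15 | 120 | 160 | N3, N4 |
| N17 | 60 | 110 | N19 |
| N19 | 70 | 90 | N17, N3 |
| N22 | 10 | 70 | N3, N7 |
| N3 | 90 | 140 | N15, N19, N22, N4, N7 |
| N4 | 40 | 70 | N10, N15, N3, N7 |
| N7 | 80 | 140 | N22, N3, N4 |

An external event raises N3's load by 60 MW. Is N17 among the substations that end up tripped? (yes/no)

Round 1 — N3 at 150 > 140. N3 trips offline.
  N3 sheds 150 MW to N15, N19, N22, N4, N7: 30 each.
    N15: 120+30 = 150 ≤ 160
    N19: 70+30 = 100 > 90
    N22: 10+30 = 40 ≤ 70
    N4: 40+30 = 70 ≤ 70
    N7: 80+30 = 110 ≤ 140
Round 2 — N19 trips offline.
  N19 sheds 100 MW to N17: 100 each.
    N17: 60+100 = 160 > 110
Round 3 — N17 trips offline.
  N17 sheds 160 MW: no online neighbours, lost.
No further trips.

yes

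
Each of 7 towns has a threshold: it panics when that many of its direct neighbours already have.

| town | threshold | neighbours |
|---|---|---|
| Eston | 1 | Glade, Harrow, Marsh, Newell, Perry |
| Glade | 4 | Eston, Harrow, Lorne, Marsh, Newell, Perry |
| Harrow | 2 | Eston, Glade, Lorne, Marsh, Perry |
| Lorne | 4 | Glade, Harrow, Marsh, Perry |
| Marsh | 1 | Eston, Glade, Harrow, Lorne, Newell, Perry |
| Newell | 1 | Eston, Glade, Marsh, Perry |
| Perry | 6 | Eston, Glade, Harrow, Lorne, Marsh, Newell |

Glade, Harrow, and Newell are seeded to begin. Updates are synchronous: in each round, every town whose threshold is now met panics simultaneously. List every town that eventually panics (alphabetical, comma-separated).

Round 1 — Glade, Harrow, Newell panic (initial).
Round 2 — checking thresholds:
  Eston: 3 of 5 neighbours ≥ 1, panics.
  Lorne: 2 of 4 neighbours < 4, holds.
  Marsh: 3 of 6 neighbours ≥ 1, panics.
  Perry: 3 of 6 neighbours < 6, holds.
Round 3 — no new panics; cascade stops.

Eston, Glade, Harrow, Marsh, Newell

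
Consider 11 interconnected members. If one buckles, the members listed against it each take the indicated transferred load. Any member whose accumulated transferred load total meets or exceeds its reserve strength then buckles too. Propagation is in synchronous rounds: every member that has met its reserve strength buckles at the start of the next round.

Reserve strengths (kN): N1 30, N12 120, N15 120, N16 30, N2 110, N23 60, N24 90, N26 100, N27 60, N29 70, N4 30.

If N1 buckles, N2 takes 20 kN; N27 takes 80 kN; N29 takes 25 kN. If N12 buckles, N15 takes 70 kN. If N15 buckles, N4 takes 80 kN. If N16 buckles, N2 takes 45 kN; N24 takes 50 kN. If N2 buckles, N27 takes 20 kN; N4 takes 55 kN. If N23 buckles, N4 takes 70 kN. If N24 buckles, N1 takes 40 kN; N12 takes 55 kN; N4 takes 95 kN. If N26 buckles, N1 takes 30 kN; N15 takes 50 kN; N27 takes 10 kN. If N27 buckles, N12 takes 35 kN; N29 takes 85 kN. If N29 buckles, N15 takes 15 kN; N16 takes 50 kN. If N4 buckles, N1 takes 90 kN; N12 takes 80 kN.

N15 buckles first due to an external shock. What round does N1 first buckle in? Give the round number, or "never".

3

Round 1 — N15 buckles (initial).
  N4: +80 → 80 ≥ 30
Round 2 — N4 buckles.
  N1: +90 → 90 ≥ 30
  N12: +80 → 80 < 120
Round 3 — N1 buckles.
  N2: +20 → 20 < 110
  N27: +80 → 80 ≥ 60
  N29: +25 → 25 < 70
Round 4 — N27 buckles.
  N12: +35 → 115 < 120
  N29: +85 → 110 ≥ 70
Round 5 — N29 buckles.
  N16: +50 → 50 ≥ 30
Round 6 — N16 buckles.
  N2: +45 → 65 < 110
  N24: +50 → 50 < 90
No further bucklings.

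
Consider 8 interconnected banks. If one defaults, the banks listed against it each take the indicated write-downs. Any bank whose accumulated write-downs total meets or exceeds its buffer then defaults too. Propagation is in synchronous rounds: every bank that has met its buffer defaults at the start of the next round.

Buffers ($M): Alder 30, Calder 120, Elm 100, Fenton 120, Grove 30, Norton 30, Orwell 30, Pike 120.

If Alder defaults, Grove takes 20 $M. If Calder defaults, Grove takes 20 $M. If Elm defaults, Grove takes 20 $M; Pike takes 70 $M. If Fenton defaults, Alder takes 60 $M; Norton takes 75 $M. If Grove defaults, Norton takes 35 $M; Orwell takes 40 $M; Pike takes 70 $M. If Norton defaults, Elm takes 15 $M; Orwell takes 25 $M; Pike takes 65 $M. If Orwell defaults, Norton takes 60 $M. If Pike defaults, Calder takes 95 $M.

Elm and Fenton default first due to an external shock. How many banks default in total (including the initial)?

Round 1 — Elm, Fenton default (initial).
  Alder: +60 → 60 ≥ 30
  Grove: +20 → 20 < 30
  Norton: +75 → 75 ≥ 30
  Pike: +70 → 70 < 120
Round 2 — Alder, Norton default.
  Grove: +20 → 40 ≥ 30
  Orwell: +25 → 25 < 30
  Pike: +65 → 135 ≥ 120
Round 3 — Grove, Pike default.
  Calder: +95 → 95 < 120
  Orwell: +40 → 65 ≥ 30
Round 4 — Orwell defaults.
No further defaults.

7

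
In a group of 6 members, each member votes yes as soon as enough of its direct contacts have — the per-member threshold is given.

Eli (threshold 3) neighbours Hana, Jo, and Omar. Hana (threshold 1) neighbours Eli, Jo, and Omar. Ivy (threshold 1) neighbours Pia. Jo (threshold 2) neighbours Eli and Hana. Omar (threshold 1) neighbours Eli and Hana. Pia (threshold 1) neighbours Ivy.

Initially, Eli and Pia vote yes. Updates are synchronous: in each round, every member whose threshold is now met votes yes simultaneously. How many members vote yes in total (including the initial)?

Round 1 — Eli, Pia vote yes (initial).
Round 2 — checking thresholds:
  Hana: 1 of 3 neighbours ≥ 1, votes yes.
  Ivy: 1 of 1 neighbours ≥ 1, votes yes.
  Jo: 1 of 2 neighbours < 2, below threshold.
  Omar: 1 of 2 neighbours ≥ 1, votes yes.
Round 3 — checking thresholds:
  Jo: 2 of 2 neighbours ≥ 2, votes yes.
Round 4 — no new yes votes; cascade stops.

6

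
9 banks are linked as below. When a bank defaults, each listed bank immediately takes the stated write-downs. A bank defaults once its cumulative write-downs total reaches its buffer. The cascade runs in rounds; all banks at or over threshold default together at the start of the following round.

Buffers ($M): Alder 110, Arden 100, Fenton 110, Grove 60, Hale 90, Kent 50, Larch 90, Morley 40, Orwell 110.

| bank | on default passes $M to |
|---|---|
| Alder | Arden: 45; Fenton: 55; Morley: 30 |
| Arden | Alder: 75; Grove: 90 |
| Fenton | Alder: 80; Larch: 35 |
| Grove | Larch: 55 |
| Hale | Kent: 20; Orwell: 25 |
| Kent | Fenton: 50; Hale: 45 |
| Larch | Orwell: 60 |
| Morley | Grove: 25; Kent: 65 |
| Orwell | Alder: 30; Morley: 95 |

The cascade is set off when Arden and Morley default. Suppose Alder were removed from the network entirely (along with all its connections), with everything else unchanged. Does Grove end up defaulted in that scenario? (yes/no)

yes

With Alder removed:
Round 1 — Arden, Morley default (initial).
  Grove: +90+25 → 115 ≥ 60
  Kent: +65 → 65 ≥ 50
Round 2 — Grove, Kent default.
  Fenton: +50 → 50 < 110
  Hale: +45 → 45 < 90
  Larch: +55 → 55 < 90
No further defaults.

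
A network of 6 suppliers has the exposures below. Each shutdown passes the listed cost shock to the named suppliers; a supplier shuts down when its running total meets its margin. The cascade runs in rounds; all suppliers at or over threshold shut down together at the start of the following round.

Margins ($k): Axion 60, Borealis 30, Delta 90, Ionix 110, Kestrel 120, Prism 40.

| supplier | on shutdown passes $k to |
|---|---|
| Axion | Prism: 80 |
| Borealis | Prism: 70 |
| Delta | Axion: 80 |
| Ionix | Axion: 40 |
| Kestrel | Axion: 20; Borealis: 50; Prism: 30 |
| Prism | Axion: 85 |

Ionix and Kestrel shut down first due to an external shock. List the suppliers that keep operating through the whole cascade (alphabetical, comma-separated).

Delta

Round 1 — Ionix, Kestrel shut down (initial).
  Axion: +40+20 → 60 ≥ 60
  Borealis: +50 → 50 ≥ 30
  Prism: +30 → 30 < 40
Round 2 — Axion, Borealis shut down.
  Prism: +80+70 → 180 ≥ 40
Round 3 — Prism shuts down.
No further shutdowns.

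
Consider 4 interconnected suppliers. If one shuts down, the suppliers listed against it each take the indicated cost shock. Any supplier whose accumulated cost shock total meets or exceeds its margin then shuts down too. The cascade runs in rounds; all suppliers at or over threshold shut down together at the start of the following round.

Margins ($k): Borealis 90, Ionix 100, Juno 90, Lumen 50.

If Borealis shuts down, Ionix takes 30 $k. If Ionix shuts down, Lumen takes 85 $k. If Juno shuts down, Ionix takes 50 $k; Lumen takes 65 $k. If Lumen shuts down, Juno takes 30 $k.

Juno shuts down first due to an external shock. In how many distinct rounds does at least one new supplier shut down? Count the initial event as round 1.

2

Round 1 — Juno shuts down (initial).
  Ionix: +50 → 50 < 100
  Lumen: +65 → 65 ≥ 50
Round 2 — Lumen shuts down.
No further shutdowns.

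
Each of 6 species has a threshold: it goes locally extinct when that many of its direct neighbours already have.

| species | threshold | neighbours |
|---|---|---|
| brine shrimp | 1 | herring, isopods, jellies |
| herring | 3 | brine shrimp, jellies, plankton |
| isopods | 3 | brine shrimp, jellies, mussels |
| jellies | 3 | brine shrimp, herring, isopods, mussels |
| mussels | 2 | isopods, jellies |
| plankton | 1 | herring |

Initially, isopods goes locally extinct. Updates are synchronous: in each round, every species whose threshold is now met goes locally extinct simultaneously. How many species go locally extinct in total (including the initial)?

Round 1 — isopods goes locally extinct (initial).
Round 2 — checking thresholds:
  brine shrimp: 1 of 3 neighbours ≥ 1, goes locally extinct.
  jellies: 1 of 4 neighbours < 3, not yet.
  mussels: 1 of 2 neighbours < 2, not yet.
Round 3 — no new extinctions; cascade stops.

2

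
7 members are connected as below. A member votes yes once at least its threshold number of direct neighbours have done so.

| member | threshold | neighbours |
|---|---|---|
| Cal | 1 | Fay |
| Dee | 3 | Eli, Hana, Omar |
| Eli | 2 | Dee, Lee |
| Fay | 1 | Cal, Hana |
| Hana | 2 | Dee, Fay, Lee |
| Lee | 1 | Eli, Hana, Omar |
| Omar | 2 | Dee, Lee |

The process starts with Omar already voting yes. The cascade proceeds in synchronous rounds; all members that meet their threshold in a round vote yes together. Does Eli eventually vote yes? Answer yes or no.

Round 1 — Omar votes yes (initial).
Round 2 — checking thresholds:
  Dee: 1 of 3 neighbours < 3, below threshold.
  Lee: 1 of 3 neighbours ≥ 1, votes yes.
Round 3 — no new yes votes; cascade stops.

no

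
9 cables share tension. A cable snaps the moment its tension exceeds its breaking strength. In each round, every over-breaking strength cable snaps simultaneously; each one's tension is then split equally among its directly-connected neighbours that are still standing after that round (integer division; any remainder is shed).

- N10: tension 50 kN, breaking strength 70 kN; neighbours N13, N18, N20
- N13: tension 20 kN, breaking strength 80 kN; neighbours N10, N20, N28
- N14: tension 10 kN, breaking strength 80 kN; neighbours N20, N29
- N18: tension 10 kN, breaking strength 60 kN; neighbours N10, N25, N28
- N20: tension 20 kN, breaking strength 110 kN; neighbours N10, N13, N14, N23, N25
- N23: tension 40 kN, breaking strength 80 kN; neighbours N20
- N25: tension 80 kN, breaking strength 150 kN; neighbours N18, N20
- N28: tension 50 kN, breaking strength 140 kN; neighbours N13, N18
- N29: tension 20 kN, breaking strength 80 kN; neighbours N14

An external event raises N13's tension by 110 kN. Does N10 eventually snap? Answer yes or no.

yes

Round 1 — N13 at 130 > 80. N13 snaps.
  N13 sheds 130 kN to N10, N20, N28: 43 each (1 lost).
    N10: 50+43 = 93 > 70
    N20: 20+43 = 63 ≤ 110
    N28: 50+43 = 93 ≤ 140
Round 2 — N10 snaps.
  N10 sheds 93 kN to N18, N20: 46 each (1 lost).
    N18: 10+46 = 56 ≤ 60
    N20: 63+46 = 109 ≤ 110
No further breaks.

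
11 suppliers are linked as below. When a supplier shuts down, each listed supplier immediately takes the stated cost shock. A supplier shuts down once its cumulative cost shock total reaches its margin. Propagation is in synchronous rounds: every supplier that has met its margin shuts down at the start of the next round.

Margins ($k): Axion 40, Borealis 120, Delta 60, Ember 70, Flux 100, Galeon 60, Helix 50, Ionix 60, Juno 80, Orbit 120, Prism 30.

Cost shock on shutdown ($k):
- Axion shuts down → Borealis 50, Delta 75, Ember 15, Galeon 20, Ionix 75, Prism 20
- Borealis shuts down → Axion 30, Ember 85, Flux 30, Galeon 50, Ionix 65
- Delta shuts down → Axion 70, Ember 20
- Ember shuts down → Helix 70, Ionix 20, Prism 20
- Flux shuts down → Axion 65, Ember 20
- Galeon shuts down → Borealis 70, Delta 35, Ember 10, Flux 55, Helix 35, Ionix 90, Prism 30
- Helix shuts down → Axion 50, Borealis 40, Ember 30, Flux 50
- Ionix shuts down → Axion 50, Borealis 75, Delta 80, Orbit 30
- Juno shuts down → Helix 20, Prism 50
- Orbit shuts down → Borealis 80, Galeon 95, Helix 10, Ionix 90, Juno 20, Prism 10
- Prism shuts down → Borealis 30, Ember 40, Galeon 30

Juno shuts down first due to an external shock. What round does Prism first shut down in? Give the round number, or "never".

2

Round 1 — Juno shuts down (initial).
  Helix: +20 → 20 < 50
  Prism: +50 → 50 ≥ 30
Round 2 — Prism shuts down.
  Borealis: +30 → 30 < 120
  Ember: +40 → 40 < 70
  Galeon: +30 → 30 < 60
No further shutdowns.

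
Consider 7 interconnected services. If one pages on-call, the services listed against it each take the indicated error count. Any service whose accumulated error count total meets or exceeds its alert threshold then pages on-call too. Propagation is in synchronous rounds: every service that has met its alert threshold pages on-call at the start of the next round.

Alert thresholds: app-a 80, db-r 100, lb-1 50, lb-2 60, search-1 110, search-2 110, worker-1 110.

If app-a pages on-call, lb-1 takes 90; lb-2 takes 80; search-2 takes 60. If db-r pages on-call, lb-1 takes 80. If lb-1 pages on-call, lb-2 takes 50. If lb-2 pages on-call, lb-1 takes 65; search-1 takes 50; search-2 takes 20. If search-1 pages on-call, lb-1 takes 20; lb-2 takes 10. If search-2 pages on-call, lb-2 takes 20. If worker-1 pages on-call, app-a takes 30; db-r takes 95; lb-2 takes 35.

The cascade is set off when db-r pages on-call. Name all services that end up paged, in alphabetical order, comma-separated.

db-r, lb-1

Round 1 — db-r pages on-call (initial).
  lb-1: +80 → 80 ≥ 50
Round 2 — lb-1 pages on-call.
  lb-2: +50 → 50 < 60
No further pages.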